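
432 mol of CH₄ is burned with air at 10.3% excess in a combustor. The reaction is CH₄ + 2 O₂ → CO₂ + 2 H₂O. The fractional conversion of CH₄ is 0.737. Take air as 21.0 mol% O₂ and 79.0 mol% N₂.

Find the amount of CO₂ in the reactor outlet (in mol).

318 mol

Stoichiometric O₂ = 2 × 432 = 864 mol; O₂ fed = 864 × 1.103 = 953 mol.
N₂ fed = 953 × 79/21 = 3585 mol.
Fuel reacted = 0.737 × 432 → ξ = 318.4 mol.
Outlet (n = n₀ + ν ξ):
  CH₄: 432 − 1(318.4) = 113.6
  O₂: 953 − 2(318.4) = 316.2
  N₂: 3585 (inert)
  CO₂: 0 + 1(318.4) = 318.4
  H₂O: 0 + 2(318.4) = 636.8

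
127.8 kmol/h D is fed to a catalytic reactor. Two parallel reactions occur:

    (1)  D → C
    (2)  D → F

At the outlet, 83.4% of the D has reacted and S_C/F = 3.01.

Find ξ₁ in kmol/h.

Conversion of D: D consumed = 0.834 × 127.8 = 106.6 kmol/h = 1ξ₁ + 1ξ₂.
Selectivity: 1ξ₁ / (1ξ₂) = 3.01 → ξ₁ = 3.01 ξ₂.
Substitute: (1·3.01 + 1) ξ₂ = 106.6 → ξ₂ = 26.58 kmol/h, ξ₁ = 80.01 kmol/h.
Outlet amounts (n = n₀ + Σ ν·ξ):
  D: 127.8 − 1(80.01) − 1(26.58) = 21.21
  C: 0 + 1(80.01) = 80.01
  F: 0 + 1(26.58) = 26.58

ξ₁ = 80 kmol/h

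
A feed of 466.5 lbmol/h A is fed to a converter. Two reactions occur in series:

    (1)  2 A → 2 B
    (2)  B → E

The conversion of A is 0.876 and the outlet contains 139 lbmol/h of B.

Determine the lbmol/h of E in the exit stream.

270 lbmol/h

Conversion of A: A consumed = 2ξ₁ = 0.876 × 466.5 → ξ₁ = 204.3 lbmol/h.
B balance: n_B = 0 + 2ξ₁ − 1ξ₂ = 139 → ξ₂ = (2·204.3 − 139)/1 = 269.7 lbmol/h.
Outlet amounts (n = n₀ + Σ ν·ξ):
  A: 466.5 − 2(204.3) = 57.85
  B: 0 + 2(204.3) − 1(269.7) = 139
  E: 0 + 1(269.7) = 269.7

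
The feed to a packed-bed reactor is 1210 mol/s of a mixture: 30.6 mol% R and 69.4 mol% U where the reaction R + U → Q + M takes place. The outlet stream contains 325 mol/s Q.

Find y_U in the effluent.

For Q: n = n₀ + 1ξ → 325 = 0 + 1ξ, giving ξ = 325 mol/s.
Outlet amounts (n = n₀ + ν ξ):
  R: 370.3 − 1(325) = 45.26
  U: 839.7 − 1(325) = 514.7
  Q: 0 + 1(325) = 325
  M: 0 + 1(325) = 325
Total out = 1210 mol/s; y_U = 514.7 / 1210 = 0.4254.

0.425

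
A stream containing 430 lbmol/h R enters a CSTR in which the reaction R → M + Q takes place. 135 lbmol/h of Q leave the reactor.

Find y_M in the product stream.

0.239

For Q: n = n₀ + 1ξ → 135 = 0 + 1ξ, giving ξ = 135 lbmol/h.
Outlet amounts (n = n₀ + ν ξ):
  R: 430 − 1(135) = 295
  M: 0 + 1(135) = 135
  Q: 0 + 1(135) = 135
Total out = 565 lbmol/h; y_M = 135 / 565 = 0.2389.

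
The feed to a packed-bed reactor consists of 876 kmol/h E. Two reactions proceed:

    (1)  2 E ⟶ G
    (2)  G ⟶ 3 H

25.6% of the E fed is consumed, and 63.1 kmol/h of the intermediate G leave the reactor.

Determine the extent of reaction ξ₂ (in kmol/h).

ξ₂ = 49 kmol/h

Conversion of E: E consumed = 2ξ₁ = 0.256 × 876 → ξ₁ = 112.1 kmol/h.
G balance: n_G = 0 + 1ξ₁ − 1ξ₂ = 63.1 → ξ₂ = (1·112.1 − 63.1)/1 = 49.03 kmol/h.
Outlet amounts (n = n₀ + Σ ν·ξ):
  E: 876 − 2(112.1) = 651.7
  G: 0 + 1(112.1) − 1(49.03) = 63.1
  H: 0 + 3(49.03) = 147.1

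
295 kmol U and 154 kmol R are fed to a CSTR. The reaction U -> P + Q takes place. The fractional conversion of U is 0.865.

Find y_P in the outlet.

U reacted = 0.865 × 295 = 255.2 kmol; ν_U = −1, so ξ = 255.2/1 = 255.2 kmol.
Outlet amounts (n = n₀ + ν ξ):
  U: 295 − 1(255.2) = 39.82
  P: 0 + 1(255.2) = 255.2
  Q: 0 + 1(255.2) = 255.2
  R: 154 (inert)
Total out = 704.2 kmol; y_P = 255.2 / 704.2 = 0.3624.

0.362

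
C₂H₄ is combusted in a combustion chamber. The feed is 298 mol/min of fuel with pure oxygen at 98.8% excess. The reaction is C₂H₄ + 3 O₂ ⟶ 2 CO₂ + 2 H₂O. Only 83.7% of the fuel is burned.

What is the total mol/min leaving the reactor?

Stoichiometric O₂ = 3 × 298 = 894 mol/min; O₂ fed = 894 × 1.988 = 1777 mol/min.
Fuel reacted = 0.837 × 298 → ξ = 249.4 mol/min.
Outlet (n = n₀ + ν ξ):
  C₂H₄: 298 − 1(249.4) = 48.57
  O₂: 1777 − 3(249.4) = 1029
  CO₂: 0 + 2(249.4) = 498.9
  H₂O: 0 + 2(249.4) = 498.9
Total out = 48.57 + 1029 + 498.9 + 498.9 = 2075 mol/min.

2080 mol/min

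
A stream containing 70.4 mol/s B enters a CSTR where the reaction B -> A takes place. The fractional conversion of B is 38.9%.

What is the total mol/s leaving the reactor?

B reacted = 0.389 × 70.4 = 27.39 mol/s; ν_B = −1, so ξ = 27.39/1 = 27.39 mol/s.
Outlet amounts (n = n₀ + ν ξ):
  B: 70.4 − 1(27.39) = 43.01
  A: 0 + 1(27.39) = 27.39
Total out = 43.01 + 27.39 = 70.4 mol/s.

70.4 mol/s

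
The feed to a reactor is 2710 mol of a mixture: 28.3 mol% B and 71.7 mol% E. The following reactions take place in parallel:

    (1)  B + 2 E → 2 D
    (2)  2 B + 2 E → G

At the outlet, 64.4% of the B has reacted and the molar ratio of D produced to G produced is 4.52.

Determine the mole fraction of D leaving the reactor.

Conversion of B: B consumed = 0.644 × 766.9 = 493.9 mol = 1ξ₁ + 2ξ₂.
Selectivity: 2ξ₁ / (1ξ₂) = 4.52 → ξ₁ = 2.26 ξ₂.
Substitute: (1·2.26 + 2) ξ₂ = 493.9 → ξ₂ = 115.9 mol, ξ₁ = 262 mol.
Outlet amounts (n = n₀ + Σ ν·ξ):
  B: 766.9 − 1(262) − 2(115.9) = 273
  E: 1943 − 2(262) − 2(115.9) = 1187
  D: 0 + 2(262) = 524
  G: 0 + 1(115.9) = 115.9
Total out = 2100 mol; y_D = 524 / 2100 = 0.2495.

0.25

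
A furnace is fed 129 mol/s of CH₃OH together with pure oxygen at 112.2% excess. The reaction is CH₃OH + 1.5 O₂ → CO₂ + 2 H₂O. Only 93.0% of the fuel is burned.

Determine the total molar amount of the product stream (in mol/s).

Stoichiometric O₂ = 1.5 × 129 = 193.5 mol/s; O₂ fed = 193.5 × 2.122 = 410.6 mol/s.
Fuel reacted = 0.93 × 129 → ξ = 120 mol/s.
Outlet (n = n₀ + ν ξ):
  CH₃OH: 129 − 1(120) = 9.03
  O₂: 410.6 − 1.5(120) = 230.7
  CO₂: 0 + 1(120) = 120
  H₂O: 0 + 2(120) = 239.9
Total out = 9.03 + 230.7 + 120 + 239.9 = 599.6 mol/s.

600 mol/s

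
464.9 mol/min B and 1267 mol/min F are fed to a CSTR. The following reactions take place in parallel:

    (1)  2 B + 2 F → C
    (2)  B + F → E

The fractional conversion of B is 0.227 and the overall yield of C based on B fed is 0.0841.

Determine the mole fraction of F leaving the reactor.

Yield of C: 1ξ₁ / 464.9 = 0.0841 → ξ₁ = 39.1 mol/min.
Conversion of B: 2ξ₁ + 1ξ₂ = 0.227 × 464.9 = 105.5 → ξ₂ = 27.34 mol/min.
Outlet amounts (n = n₀ + Σ ν·ξ):
  B: 464.9 − 2(39.1) − 1(27.34) = 359.4
  F: 1267 − 2(39.1) − 1(27.34) = 1161
  C: 0 + 1(39.1) = 39.1
  E: 0 + 1(27.34) = 27.34
Total out = 1587 mol/min; y_F = 1161 / 1587 = 0.7317.

0.732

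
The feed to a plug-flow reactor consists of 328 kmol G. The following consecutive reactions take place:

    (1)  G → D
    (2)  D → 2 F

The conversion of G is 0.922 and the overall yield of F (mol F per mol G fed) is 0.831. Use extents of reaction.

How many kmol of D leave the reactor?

Conversion of G: G consumed = 1ξ₁ = 0.922 × 328 → ξ₁ = 302.4 kmol.
Yield of F: 2ξ₂ / 328 = 0.831 → ξ₂ = 136.3 kmol.
Outlet amounts (n = n₀ + Σ ν·ξ):
  G: 328 − 1(302.4) = 25.58
  D: 0 + 1(302.4) − 1(136.3) = 166.1
  F: 0 + 2(136.3) = 272.6

166 kmol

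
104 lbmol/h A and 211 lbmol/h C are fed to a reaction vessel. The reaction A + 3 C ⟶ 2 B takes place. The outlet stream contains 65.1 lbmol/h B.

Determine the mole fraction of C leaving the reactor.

For B: n = n₀ + 2ξ → 65.1 = 0 + 2ξ, giving ξ = 32.55 lbmol/h.
Outlet amounts (n = n₀ + ν ξ):
  A: 104 − 1(32.55) = 71.45
  C: 211 − 3(32.55) = 113.4
  B: 0 + 2(32.55) = 65.1
Total out = 249.9 lbmol/h; y_C = 113.4 / 249.9 = 0.4536.

0.454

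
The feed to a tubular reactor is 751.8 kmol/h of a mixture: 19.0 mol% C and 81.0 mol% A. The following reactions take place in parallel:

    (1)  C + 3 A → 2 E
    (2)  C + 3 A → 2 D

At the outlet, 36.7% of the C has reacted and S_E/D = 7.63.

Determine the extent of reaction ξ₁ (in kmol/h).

Conversion of C: C consumed = 0.367 × 142.8 = 52.42 kmol/h = 1ξ₁ + 1ξ₂.
Selectivity: 2ξ₁ / (2ξ₂) = 7.63 → ξ₁ = 7.63 ξ₂.
Substitute: (1·7.63 + 1) ξ₂ = 52.42 → ξ₂ = 6.075 kmol/h, ξ₁ = 46.35 kmol/h.
Outlet amounts (n = n₀ + Σ ν·ξ):
  C: 142.8 − 1(46.35) − 1(6.075) = 90.42
  A: 609 − 3(46.35) − 3(6.075) = 451.7
  E: 0 + 2(46.35) = 92.7
  D: 0 + 2(6.075) = 12.15

ξ₁ = 46.3 kmol/h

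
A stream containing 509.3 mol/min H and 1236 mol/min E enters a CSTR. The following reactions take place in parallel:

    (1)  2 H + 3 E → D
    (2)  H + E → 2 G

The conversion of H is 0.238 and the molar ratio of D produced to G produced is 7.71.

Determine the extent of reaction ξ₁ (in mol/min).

ξ₁ = 58.7 mol/min

Conversion of H: H consumed = 0.238 × 509.3 = 121.2 mol/min = 2ξ₁ + 1ξ₂.
Selectivity: 1ξ₁ / (2ξ₂) = 7.71 → ξ₁ = 15.42 ξ₂.
Substitute: (2·15.42 + 1) ξ₂ = 121.2 → ξ₂ = 3.807 mol/min, ξ₁ = 58.7 mol/min.
Outlet amounts (n = n₀ + Σ ν·ξ):
  H: 509.3 − 2(58.7) − 1(3.807) = 388.1
  E: 1236 − 3(58.7) − 1(3.807) = 1056
  D: 0 + 1(58.7) = 58.7
  G: 0 + 2(3.807) = 7.614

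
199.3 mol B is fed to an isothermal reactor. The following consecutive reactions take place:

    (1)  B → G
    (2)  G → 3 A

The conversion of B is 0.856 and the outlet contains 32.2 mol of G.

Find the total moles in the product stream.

Conversion of B: B consumed = 1ξ₁ = 0.856 × 199.3 → ξ₁ = 170.6 mol.
G balance: n_G = 0 + 1ξ₁ − 1ξ₂ = 32.2 → ξ₂ = (1·170.6 − 32.2)/1 = 138.4 mol.
Outlet amounts (n = n₀ + Σ ν·ξ):
  B: 199.3 − 1(170.6) = 28.7
  G: 0 + 1(170.6) − 1(138.4) = 32.2
  A: 0 + 3(138.4) = 415.2
Total out = 28.7 + 32.2 + 415.2 = 476.1 mol.

476 mol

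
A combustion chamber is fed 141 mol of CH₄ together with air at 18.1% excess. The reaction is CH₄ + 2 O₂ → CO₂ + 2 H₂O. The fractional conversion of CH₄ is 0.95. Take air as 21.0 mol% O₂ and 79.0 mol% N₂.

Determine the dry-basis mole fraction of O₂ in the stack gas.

0.0446

Stoichiometric O₂ = 2 × 141 = 282 mol; O₂ fed = 282 × 1.181 = 333 mol.
N₂ fed = 333 × 79/21 = 1253 mol.
Fuel reacted = 0.95 × 141 → ξ = 133.9 mol.
Outlet (n = n₀ + ν ξ):
  CH₄: 141 − 1(133.9) = 7.05
  O₂: 333 − 2(133.9) = 65.14
  N₂: 1253 (inert)
  CO₂: 0 + 1(133.9) = 133.9
  H₂O: 0 + 2(133.9) = 267.9
Dry total = 1459 mol; y_O₂ (dry) = 65.14 / 1459 = 0.04465.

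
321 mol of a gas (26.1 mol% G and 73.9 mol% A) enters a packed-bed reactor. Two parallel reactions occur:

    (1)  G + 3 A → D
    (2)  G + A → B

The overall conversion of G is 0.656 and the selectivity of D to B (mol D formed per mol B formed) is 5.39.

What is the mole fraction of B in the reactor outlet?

0.0496

Conversion of G: G consumed = 0.656 × 83.78 = 54.96 mol = 1ξ₁ + 1ξ₂.
Selectivity: 1ξ₁ / (1ξ₂) = 5.39 → ξ₁ = 5.39 ξ₂.
Substitute: (1·5.39 + 1) ξ₂ = 54.96 → ξ₂ = 8.601 mol, ξ₁ = 46.36 mol.
Outlet amounts (n = n₀ + Σ ν·ξ):
  G: 83.78 − 1(46.36) − 1(8.601) = 28.82
  A: 237.2 − 3(46.36) − 1(8.601) = 89.54
  D: 0 + 1(46.36) = 46.36
  B: 0 + 1(8.601) = 8.601
Total out = 173.3 mol; y_B = 8.601 / 173.3 = 0.04962.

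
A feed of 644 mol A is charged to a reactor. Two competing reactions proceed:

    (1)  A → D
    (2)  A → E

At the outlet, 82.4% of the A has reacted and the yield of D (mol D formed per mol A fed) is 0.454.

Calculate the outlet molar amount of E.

238 mol

Yield of D: 1ξ₁ / 644 = 0.454 → ξ₁ = 292.4 mol.
Conversion of A: 1ξ₁ + 1ξ₂ = 0.824 × 644 = 530.7 → ξ₂ = 238.3 mol.
Outlet amounts (n = n₀ + Σ ν·ξ):
  A: 644 − 1(292.4) − 1(238.3) = 113.3
  D: 0 + 1(292.4) = 292.4
  E: 0 + 1(238.3) = 238.3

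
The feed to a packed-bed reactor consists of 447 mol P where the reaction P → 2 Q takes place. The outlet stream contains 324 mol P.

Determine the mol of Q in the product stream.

246 mol

For P: n = n₀ − 1ξ → 324 = 447 − 1ξ, giving ξ = 123 mol.
Outlet amounts (n = n₀ + ν ξ):
  P: 447 − 1(123) = 324
  Q: 0 + 2(123) = 246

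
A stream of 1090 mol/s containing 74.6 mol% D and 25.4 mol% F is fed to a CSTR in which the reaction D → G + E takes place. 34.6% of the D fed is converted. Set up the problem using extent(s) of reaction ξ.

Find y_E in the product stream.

D reacted = 0.346 × 813.1 = 281.3 mol/s; ν_D = −1, so ξ = 281.3/1 = 281.3 mol/s.
Outlet amounts (n = n₀ + ν ξ):
  D: 813.1 − 1(281.3) = 531.8
  G: 0 + 1(281.3) = 281.3
  E: 0 + 1(281.3) = 281.3
  F: 276.9 (inert)
Total out = 1371 mol/s; y_E = 281.3 / 1371 = 0.2052.

0.205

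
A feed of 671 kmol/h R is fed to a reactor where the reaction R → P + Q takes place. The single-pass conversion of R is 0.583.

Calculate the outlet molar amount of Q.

391 kmol/h

R reacted = 0.583 × 671 = 391.2 kmol/h; ν_R = −1, so ξ = 391.2/1 = 391.2 kmol/h.
Outlet amounts (n = n₀ + ν ξ):
  R: 671 − 1(391.2) = 279.8
  P: 0 + 1(391.2) = 391.2
  Q: 0 + 1(391.2) = 391.2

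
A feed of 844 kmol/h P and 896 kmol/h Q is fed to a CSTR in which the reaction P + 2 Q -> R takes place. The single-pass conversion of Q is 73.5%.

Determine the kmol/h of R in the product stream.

Q reacted = 0.735 × 896 = 658.6 kmol/h; ν_Q = −2, so ξ = 658.6/2 = 329.3 kmol/h.
Outlet amounts (n = n₀ + ν ξ):
  P: 844 − 1(329.3) = 514.7
  Q: 896 − 2(329.3) = 237.4
  R: 0 + 1(329.3) = 329.3

329 kmol/h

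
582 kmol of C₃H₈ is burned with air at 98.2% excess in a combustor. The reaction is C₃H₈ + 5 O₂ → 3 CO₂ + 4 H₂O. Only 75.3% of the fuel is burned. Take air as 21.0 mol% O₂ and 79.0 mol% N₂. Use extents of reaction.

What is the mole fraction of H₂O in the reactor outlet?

Stoichiometric O₂ = 5 × 582 = 2910 kmol; O₂ fed = 2910 × 1.982 = 5768 kmol.
N₂ fed = 5768 × 79/21 = 21700 kmol.
Fuel reacted = 0.753 × 582 → ξ = 438.2 kmol.
Outlet (n = n₀ + ν ξ):
  C₃H₈: 582 − 1(438.2) = 143.8
  O₂: 5768 − 5(438.2) = 3576
  N₂: 21700 (inert)
  CO₂: 0 + 3(438.2) = 1315
  H₂O: 0 + 4(438.2) = 1753
Total out = 28490 kmol; y_H₂O = 1753 / 28490 = 0.06154.

0.0615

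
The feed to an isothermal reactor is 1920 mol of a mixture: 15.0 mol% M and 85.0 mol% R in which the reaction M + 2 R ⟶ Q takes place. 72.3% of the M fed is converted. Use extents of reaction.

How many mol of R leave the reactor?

1220 mol

M reacted = 0.723 × 288 = 208.2 mol; ν_M = −1, so ξ = 208.2/1 = 208.2 mol.
Outlet amounts (n = n₀ + ν ξ):
  M: 288 − 1(208.2) = 79.78
  R: 1632 − 2(208.2) = 1216
  Q: 0 + 1(208.2) = 208.2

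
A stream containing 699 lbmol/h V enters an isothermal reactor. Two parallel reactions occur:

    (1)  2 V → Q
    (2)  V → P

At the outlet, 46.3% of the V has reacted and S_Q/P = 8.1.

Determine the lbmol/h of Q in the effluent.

152 lbmol/h

Conversion of V: V consumed = 0.463 × 699 = 323.6 lbmol/h = 2ξ₁ + 1ξ₂.
Selectivity: 1ξ₁ / (1ξ₂) = 8.1 → ξ₁ = 8.1 ξ₂.
Substitute: (2·8.1 + 1) ξ₂ = 323.6 → ξ₂ = 18.82 lbmol/h, ξ₁ = 152.4 lbmol/h.
Outlet amounts (n = n₀ + Σ ν·ξ):
  V: 699 − 2(152.4) − 1(18.82) = 375.4
  Q: 0 + 1(152.4) = 152.4
  P: 0 + 1(18.82) = 18.82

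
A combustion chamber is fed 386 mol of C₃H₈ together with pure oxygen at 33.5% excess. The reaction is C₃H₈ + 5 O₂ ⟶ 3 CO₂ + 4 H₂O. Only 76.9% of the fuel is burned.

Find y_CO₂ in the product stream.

Stoichiometric O₂ = 5 × 386 = 1930 mol; O₂ fed = 1930 × 1.335 = 2577 mol.
Fuel reacted = 0.769 × 386 → ξ = 296.8 mol.
Outlet (n = n₀ + ν ξ):
  C₃H₈: 386 − 1(296.8) = 89.17
  O₂: 2577 − 5(296.8) = 1092
  CO₂: 0 + 3(296.8) = 890.5
  H₂O: 0 + 4(296.8) = 1187
Total out = 3259 mol; y_CO₂ = 890.5 / 3259 = 0.2732.

0.273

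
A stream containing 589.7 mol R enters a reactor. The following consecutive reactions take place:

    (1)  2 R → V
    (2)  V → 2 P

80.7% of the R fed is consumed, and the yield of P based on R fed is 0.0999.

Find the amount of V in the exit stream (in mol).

Conversion of R: R consumed = 2ξ₁ = 0.807 × 589.7 → ξ₁ = 237.9 mol.
Yield of P: 2ξ₂ / 589.7 = 0.0999 → ξ₂ = 29.46 mol.
Outlet amounts (n = n₀ + Σ ν·ξ):
  R: 589.7 − 2(237.9) = 113.8
  V: 0 + 1(237.9) − 1(29.46) = 208.5
  P: 0 + 2(29.46) = 58.91

208 mol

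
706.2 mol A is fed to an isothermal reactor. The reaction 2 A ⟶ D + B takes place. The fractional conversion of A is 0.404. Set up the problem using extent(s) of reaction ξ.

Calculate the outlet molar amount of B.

143 mol

A reacted = 0.404 × 706.2 = 285.3 mol; ν_A = −2, so ξ = 285.3/2 = 142.7 mol.
Outlet amounts (n = n₀ + ν ξ):
  A: 706.2 − 2(142.7) = 420.9
  D: 0 + 1(142.7) = 142.7
  B: 0 + 1(142.7) = 142.7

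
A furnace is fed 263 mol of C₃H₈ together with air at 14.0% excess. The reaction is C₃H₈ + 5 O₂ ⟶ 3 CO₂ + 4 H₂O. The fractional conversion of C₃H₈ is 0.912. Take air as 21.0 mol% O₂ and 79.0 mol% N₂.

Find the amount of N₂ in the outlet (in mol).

5640 mol

Stoichiometric O₂ = 5 × 263 = 1315 mol; O₂ fed = 1315 × 1.140 = 1499 mol.
N₂ fed = 1499 × 79/21 = 5639 mol.
Fuel reacted = 0.912 × 263 → ξ = 239.9 mol.
Outlet (n = n₀ + ν ξ):
  C₃H₈: 263 − 1(239.9) = 23.14
  O₂: 1499 − 5(239.9) = 299.8
  N₂: 5639 (inert)
  CO₂: 0 + 3(239.9) = 719.6
  H₂O: 0 + 4(239.9) = 959.4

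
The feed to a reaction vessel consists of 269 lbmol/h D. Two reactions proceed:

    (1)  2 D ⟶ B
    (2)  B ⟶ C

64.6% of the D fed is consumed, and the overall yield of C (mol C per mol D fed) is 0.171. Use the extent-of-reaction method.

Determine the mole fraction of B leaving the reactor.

Conversion of D: D consumed = 2ξ₁ = 0.646 × 269 → ξ₁ = 86.89 lbmol/h.
Yield of C: 1ξ₂ / 269 = 0.171 → ξ₂ = 46 lbmol/h.
Outlet amounts (n = n₀ + Σ ν·ξ):
  D: 269 − 2(86.89) = 95.23
  B: 0 + 1(86.89) − 1(46) = 40.89
  C: 0 + 1(46) = 46
Total out = 182.1 lbmol/h; y_B = 40.89 / 182.1 = 0.2245.

0.225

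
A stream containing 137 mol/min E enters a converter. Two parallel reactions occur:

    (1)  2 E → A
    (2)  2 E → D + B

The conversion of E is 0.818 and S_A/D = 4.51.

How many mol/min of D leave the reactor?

Conversion of E: E consumed = 0.818 × 137 = 112.1 mol/min = 2ξ₁ + 2ξ₂.
Selectivity: 1ξ₁ / (1ξ₂) = 4.51 → ξ₁ = 4.51 ξ₂.
Substitute: (2·4.51 + 2) ξ₂ = 112.1 → ξ₂ = 10.17 mol/min, ξ₁ = 45.86 mol/min.
Outlet amounts (n = n₀ + Σ ν·ξ):
  E: 137 − 2(45.86) − 2(10.17) = 24.93
  A: 0 + 1(45.86) = 45.86
  D: 0 + 1(10.17) = 10.17
  B: 0 + 1(10.17) = 10.17

10.2 mol/min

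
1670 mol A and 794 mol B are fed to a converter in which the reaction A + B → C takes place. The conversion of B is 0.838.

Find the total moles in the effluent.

1800 mol

B reacted = 0.838 × 794 = 665.4 mol; ν_B = −1, so ξ = 665.4/1 = 665.4 mol.
Outlet amounts (n = n₀ + ν ξ):
  A: 1670 − 1(665.4) = 1005
  B: 794 − 1(665.4) = 128.6
  C: 0 + 1(665.4) = 665.4
Total out = 1005 + 128.6 + 665.4 = 1799 mol.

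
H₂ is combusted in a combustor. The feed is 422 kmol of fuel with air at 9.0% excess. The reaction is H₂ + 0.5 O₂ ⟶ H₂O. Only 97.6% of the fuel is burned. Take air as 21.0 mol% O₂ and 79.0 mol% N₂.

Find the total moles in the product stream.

Stoichiometric O₂ = 0.5 × 422 = 211 kmol; O₂ fed = 211 × 1.090 = 230 kmol.
N₂ fed = 230 × 79/21 = 865.2 kmol.
Fuel reacted = 0.976 × 422 → ξ = 411.9 kmol.
Outlet (n = n₀ + ν ξ):
  H₂: 422 − 1(411.9) = 10.13
  O₂: 230 − 0.5(411.9) = 24.05
  N₂: 865.2 (inert)
  H₂O: 0 + 1(411.9) = 411.9
Total out = 10.13 + 24.05 + 865.2 + 411.9 = 1311 kmol.

1310 kmol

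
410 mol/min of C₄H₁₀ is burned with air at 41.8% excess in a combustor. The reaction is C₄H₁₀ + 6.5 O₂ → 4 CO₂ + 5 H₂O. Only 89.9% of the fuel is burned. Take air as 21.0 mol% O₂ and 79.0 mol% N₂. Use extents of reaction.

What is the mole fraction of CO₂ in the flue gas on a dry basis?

0.0861

Stoichiometric O₂ = 6.5 × 410 = 2665 mol/min; O₂ fed = 2665 × 1.418 = 3779 mol/min.
N₂ fed = 3779 × 79/21 = 14220 mol/min.
Fuel reacted = 0.899 × 410 → ξ = 368.6 mol/min.
Outlet (n = n₀ + ν ξ):
  C₄H₁₀: 410 − 1(368.6) = 41.41
  O₂: 3779 − 6.5(368.6) = 1383
  N₂: 14220 (inert)
  CO₂: 0 + 4(368.6) = 1474
  H₂O: 0 + 5(368.6) = 1843
Dry total = 17120 mol/min; y_CO₂ (dry) = 1474 / 17120 = 0.08614.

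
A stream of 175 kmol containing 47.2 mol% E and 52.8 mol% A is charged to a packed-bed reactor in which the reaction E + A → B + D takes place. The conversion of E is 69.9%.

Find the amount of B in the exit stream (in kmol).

E reacted = 0.699 × 82.6 = 57.74 kmol; ν_E = −1, so ξ = 57.74/1 = 57.74 kmol.
Outlet amounts (n = n₀ + ν ξ):
  E: 82.6 − 1(57.74) = 24.86
  A: 92.4 − 1(57.74) = 34.66
  B: 0 + 1(57.74) = 57.74
  D: 0 + 1(57.74) = 57.74

57.7 kmol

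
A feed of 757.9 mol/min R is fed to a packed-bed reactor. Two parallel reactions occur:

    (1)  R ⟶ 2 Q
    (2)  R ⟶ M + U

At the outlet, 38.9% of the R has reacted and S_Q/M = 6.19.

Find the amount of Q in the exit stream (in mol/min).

446 mol/min

Conversion of R: R consumed = 0.389 × 757.9 = 294.8 mol/min = 1ξ₁ + 1ξ₂.
Selectivity: 2ξ₁ / (1ξ₂) = 6.19 → ξ₁ = 3.095 ξ₂.
Substitute: (1·3.095 + 1) ξ₂ = 294.8 → ξ₂ = 72 mol/min, ξ₁ = 222.8 mol/min.
Outlet amounts (n = n₀ + Σ ν·ξ):
  R: 757.9 − 1(222.8) − 1(72) = 463.1
  Q: 0 + 2(222.8) = 445.7
  M: 0 + 1(72) = 72
  U: 0 + 1(72) = 72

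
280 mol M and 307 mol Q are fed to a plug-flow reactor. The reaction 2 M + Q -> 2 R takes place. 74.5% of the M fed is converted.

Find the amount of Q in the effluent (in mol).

M reacted = 0.745 × 280 = 208.6 mol; ν_M = −2, so ξ = 208.6/2 = 104.3 mol.
Outlet amounts (n = n₀ + ν ξ):
  M: 280 − 2(104.3) = 71.4
  Q: 307 − 1(104.3) = 202.7
  R: 0 + 2(104.3) = 208.6

203 mol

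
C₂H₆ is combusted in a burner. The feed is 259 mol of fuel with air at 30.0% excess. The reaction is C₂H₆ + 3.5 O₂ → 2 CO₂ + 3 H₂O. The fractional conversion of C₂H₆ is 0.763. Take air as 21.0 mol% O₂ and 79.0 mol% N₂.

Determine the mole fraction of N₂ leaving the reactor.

Stoichiometric O₂ = 3.5 × 259 = 906.5 mol; O₂ fed = 906.5 × 1.300 = 1178 mol.
N₂ fed = 1178 × 79/21 = 4433 mol.
Fuel reacted = 0.763 × 259 → ξ = 197.6 mol.
Outlet (n = n₀ + ν ξ):
  C₂H₆: 259 − 1(197.6) = 61.38
  O₂: 1178 − 3.5(197.6) = 486.8
  N₂: 4433 (inert)
  CO₂: 0 + 2(197.6) = 395.2
  H₂O: 0 + 3(197.6) = 592.9
Total out = 5969 mol; y_N₂ = 4433 / 5969 = 0.7426.

0.743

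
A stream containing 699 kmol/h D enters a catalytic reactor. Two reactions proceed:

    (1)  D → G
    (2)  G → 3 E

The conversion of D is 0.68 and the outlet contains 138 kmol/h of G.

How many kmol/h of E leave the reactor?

Conversion of D: D consumed = 1ξ₁ = 0.68 × 699 → ξ₁ = 475.3 kmol/h.
G balance: n_G = 0 + 1ξ₁ − 1ξ₂ = 138 → ξ₂ = (1·475.3 − 138)/1 = 337.3 kmol/h.
Outlet amounts (n = n₀ + Σ ν·ξ):
  D: 699 − 1(475.3) = 223.7
  G: 0 + 1(475.3) − 1(337.3) = 138
  E: 0 + 3(337.3) = 1012

1010 kmol/h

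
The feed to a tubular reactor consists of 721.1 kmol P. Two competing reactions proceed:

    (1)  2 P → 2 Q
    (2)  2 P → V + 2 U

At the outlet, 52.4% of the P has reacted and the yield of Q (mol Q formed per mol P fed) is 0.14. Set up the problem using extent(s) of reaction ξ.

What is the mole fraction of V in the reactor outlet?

Yield of Q: 2ξ₁ / 721.1 = 0.14 → ξ₁ = 50.48 kmol.
Conversion of P: 2ξ₁ + 2ξ₂ = 0.524 × 721.1 = 377.9 → ξ₂ = 138.5 kmol.
Outlet amounts (n = n₀ + Σ ν·ξ):
  P: 721.1 − 2(50.48) − 2(138.5) = 343.2
  Q: 0 + 2(50.48) = 101
  V: 0 + 1(138.5) = 138.5
  U: 0 + 2(138.5) = 276.9
Total out = 859.6 kmol; y_V = 138.5 / 859.6 = 0.1611.

0.161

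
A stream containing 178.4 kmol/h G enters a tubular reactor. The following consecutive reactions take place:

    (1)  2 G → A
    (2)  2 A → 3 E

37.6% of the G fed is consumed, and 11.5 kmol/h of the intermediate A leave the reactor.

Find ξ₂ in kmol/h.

Conversion of G: G consumed = 2ξ₁ = 0.376 × 178.4 → ξ₁ = 33.54 kmol/h.
A balance: n_A = 0 + 1ξ₁ − 2ξ₂ = 11.5 → ξ₂ = (1·33.54 − 11.5)/2 = 11.02 kmol/h.
Outlet amounts (n = n₀ + Σ ν·ξ):
  G: 178.4 − 2(33.54) = 111.3
  A: 0 + 1(33.54) − 2(11.02) = 11.5
  E: 0 + 3(11.02) = 33.06

ξ₂ = 11 kmol/h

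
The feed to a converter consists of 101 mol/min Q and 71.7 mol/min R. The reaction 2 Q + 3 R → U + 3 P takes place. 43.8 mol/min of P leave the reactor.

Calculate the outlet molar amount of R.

For P: n = n₀ + 3ξ → 43.8 = 0 + 3ξ, giving ξ = 14.6 mol/min.
Outlet amounts (n = n₀ + ν ξ):
  Q: 101 − 2(14.6) = 71.8
  R: 71.7 − 3(14.6) = 27.9
  U: 0 + 1(14.6) = 14.6
  P: 0 + 3(14.6) = 43.8

27.9 mol/min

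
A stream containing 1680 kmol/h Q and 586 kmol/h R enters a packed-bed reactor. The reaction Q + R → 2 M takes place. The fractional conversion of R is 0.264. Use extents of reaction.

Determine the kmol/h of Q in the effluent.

1530 kmol/h

R reacted = 0.264 × 586 = 154.7 kmol/h; ν_R = −1, so ξ = 154.7/1 = 154.7 kmol/h.
Outlet amounts (n = n₀ + ν ξ):
  Q: 1680 − 1(154.7) = 1525
  R: 586 − 1(154.7) = 431.3
  M: 0 + 2(154.7) = 309.4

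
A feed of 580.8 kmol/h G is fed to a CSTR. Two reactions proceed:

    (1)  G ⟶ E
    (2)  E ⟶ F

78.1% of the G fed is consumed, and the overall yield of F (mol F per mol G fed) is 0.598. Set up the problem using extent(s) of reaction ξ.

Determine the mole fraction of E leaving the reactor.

0.183

Conversion of G: G consumed = 1ξ₁ = 0.781 × 580.8 → ξ₁ = 453.6 kmol/h.
Yield of F: 1ξ₂ / 580.8 = 0.598 → ξ₂ = 347.3 kmol/h.
Outlet amounts (n = n₀ + Σ ν·ξ):
  G: 580.8 − 1(453.6) = 127.2
  E: 0 + 1(453.6) − 1(347.3) = 106.3
  F: 0 + 1(347.3) = 347.3
Total out = 580.8 kmol/h; y_E = 106.3 / 580.8 = 0.183.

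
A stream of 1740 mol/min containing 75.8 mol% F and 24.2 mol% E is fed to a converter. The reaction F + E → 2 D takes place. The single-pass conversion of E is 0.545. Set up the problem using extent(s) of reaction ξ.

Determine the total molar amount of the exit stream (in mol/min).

1740 mol/min

E reacted = 0.545 × 421.1 = 229.5 mol/min; ν_E = −1, so ξ = 229.5/1 = 229.5 mol/min.
Outlet amounts (n = n₀ + ν ξ):
  F: 1319 − 1(229.5) = 1089
  E: 421.1 − 1(229.5) = 191.6
  D: 0 + 2(229.5) = 459
Total out = 1089 + 191.6 + 459 = 1740 mol/min.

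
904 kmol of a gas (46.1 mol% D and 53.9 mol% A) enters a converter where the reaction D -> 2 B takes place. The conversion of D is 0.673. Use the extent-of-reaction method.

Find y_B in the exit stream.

D reacted = 0.673 × 416.7 = 280.5 kmol; ν_D = −1, so ξ = 280.5/1 = 280.5 kmol.
Outlet amounts (n = n₀ + ν ξ):
  D: 416.7 − 1(280.5) = 136.3
  B: 0 + 2(280.5) = 560.9
  A: 487.3 (inert)
Total out = 1184 kmol; y_B = 560.9 / 1184 = 0.4736.

0.474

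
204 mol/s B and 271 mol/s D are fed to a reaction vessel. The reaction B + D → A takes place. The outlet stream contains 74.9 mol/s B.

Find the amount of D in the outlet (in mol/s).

For B: n = n₀ − 1ξ → 74.9 = 204 − 1ξ, giving ξ = 129.1 mol/s.
Outlet amounts (n = n₀ + ν ξ):
  B: 204 − 1(129.1) = 74.9
  D: 271 − 1(129.1) = 141.9
  A: 0 + 1(129.1) = 129.1

142 mol/s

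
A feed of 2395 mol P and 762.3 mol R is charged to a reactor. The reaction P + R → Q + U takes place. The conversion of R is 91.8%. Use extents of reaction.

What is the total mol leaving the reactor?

3160 mol

R reacted = 0.918 × 762.3 = 699.8 mol; ν_R = −1, so ξ = 699.8/1 = 699.8 mol.
Outlet amounts (n = n₀ + ν ξ):
  P: 2395 − 1(699.8) = 1695
  R: 762.3 − 1(699.8) = 62.51
  Q: 0 + 1(699.8) = 699.8
  U: 0 + 1(699.8) = 699.8
Total out = 1695 + 62.51 + 699.8 + 699.8 = 3157 mol.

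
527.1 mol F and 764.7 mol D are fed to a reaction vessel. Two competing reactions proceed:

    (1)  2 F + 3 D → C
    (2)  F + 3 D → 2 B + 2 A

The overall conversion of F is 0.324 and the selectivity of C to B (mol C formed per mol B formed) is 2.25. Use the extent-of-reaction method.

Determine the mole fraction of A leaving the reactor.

0.0347

Conversion of F: F consumed = 0.324 × 527.1 = 170.8 mol = 2ξ₁ + 1ξ₂.
Selectivity: 1ξ₁ / (2ξ₂) = 2.25 → ξ₁ = 4.5 ξ₂.
Substitute: (2·4.5 + 1) ξ₂ = 170.8 → ξ₂ = 17.08 mol, ξ₁ = 76.85 mol.
Outlet amounts (n = n₀ + Σ ν·ξ):
  F: 527.1 − 2(76.85) − 1(17.08) = 356.3
  D: 764.7 − 3(76.85) − 3(17.08) = 482.9
  C: 0 + 1(76.85) = 76.85
  B: 0 + 2(17.08) = 34.16
  A: 0 + 2(17.08) = 34.16
Total out = 984.4 mol; y_A = 34.16 / 984.4 = 0.0347.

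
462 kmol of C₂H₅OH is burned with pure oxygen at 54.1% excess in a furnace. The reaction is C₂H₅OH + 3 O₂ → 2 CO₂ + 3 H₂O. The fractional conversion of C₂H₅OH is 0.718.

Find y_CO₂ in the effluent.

0.226

Stoichiometric O₂ = 3 × 462 = 1386 kmol; O₂ fed = 1386 × 1.541 = 2136 kmol.
Fuel reacted = 0.718 × 462 → ξ = 331.7 kmol.
Outlet (n = n₀ + ν ξ):
  C₂H₅OH: 462 − 1(331.7) = 130.3
  O₂: 2136 − 3(331.7) = 1141
  CO₂: 0 + 2(331.7) = 663.4
  H₂O: 0 + 3(331.7) = 995.1
Total out = 2930 kmol; y_CO₂ = 663.4 / 2930 = 0.2265.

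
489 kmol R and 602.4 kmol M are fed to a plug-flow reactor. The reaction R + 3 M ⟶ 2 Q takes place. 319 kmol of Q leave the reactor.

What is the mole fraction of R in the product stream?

For Q: n = n₀ + 2ξ → 319 = 0 + 2ξ, giving ξ = 159.5 kmol.
Outlet amounts (n = n₀ + ν ξ):
  R: 489 − 1(159.5) = 329.5
  M: 602.4 − 3(159.5) = 123.9
  Q: 0 + 2(159.5) = 319
Total out = 772.4 kmol; y_R = 329.5 / 772.4 = 0.4266.

0.427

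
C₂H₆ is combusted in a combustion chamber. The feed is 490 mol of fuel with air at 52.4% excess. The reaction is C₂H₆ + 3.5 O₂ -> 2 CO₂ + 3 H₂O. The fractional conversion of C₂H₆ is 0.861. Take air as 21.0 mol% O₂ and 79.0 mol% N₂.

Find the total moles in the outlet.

13100 mol

Stoichiometric O₂ = 3.5 × 490 = 1715 mol; O₂ fed = 1715 × 1.524 = 2614 mol.
N₂ fed = 2614 × 79/21 = 9832 mol.
Fuel reacted = 0.861 × 490 → ξ = 421.9 mol.
Outlet (n = n₀ + ν ξ):
  C₂H₆: 490 − 1(421.9) = 68.11
  O₂: 2614 − 3.5(421.9) = 1137
  N₂: 9832 (inert)
  CO₂: 0 + 2(421.9) = 843.8
  H₂O: 0 + 3(421.9) = 1266
Total out = 68.11 + 1137 + 9832 + 843.8 + 1266 = 13150 mol.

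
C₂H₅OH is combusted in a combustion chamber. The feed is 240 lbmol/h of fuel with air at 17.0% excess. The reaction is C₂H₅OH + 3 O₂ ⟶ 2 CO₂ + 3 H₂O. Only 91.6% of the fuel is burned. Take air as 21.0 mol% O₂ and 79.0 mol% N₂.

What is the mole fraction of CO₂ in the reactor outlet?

Stoichiometric O₂ = 3 × 240 = 720 lbmol/h; O₂ fed = 720 × 1.170 = 842.4 lbmol/h.
N₂ fed = 842.4 × 79/21 = 3169 lbmol/h.
Fuel reacted = 0.916 × 240 → ξ = 219.8 lbmol/h.
Outlet (n = n₀ + ν ξ):
  C₂H₅OH: 240 − 1(219.8) = 20.16
  O₂: 842.4 − 3(219.8) = 182.9
  N₂: 3169 (inert)
  CO₂: 0 + 2(219.8) = 439.7
  H₂O: 0 + 3(219.8) = 659.5
Total out = 4471 lbmol/h; y_CO₂ = 439.7 / 4471 = 0.09833.

0.0983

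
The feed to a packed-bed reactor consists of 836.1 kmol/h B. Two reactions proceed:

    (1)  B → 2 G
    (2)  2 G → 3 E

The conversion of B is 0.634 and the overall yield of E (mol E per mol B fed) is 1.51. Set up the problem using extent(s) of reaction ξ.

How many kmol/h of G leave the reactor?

219 kmol/h

Conversion of B: B consumed = 1ξ₁ = 0.634 × 836.1 → ξ₁ = 530.1 kmol/h.
Yield of E: 3ξ₂ / 836.1 = 1.51 → ξ₂ = 420.8 kmol/h.
Outlet amounts (n = n₀ + Σ ν·ξ):
  B: 836.1 − 1(530.1) = 306
  G: 0 + 2(530.1) − 2(420.8) = 218.5
  E: 0 + 3(420.8) = 1263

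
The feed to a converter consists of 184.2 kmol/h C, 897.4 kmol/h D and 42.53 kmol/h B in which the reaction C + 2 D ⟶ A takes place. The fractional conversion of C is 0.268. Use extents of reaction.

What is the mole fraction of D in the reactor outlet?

C reacted = 0.268 × 184.2 = 49.37 kmol/h; ν_C = −1, so ξ = 49.37/1 = 49.37 kmol/h.
Outlet amounts (n = n₀ + ν ξ):
  C: 184.2 − 1(49.37) = 134.8
  D: 897.4 − 2(49.37) = 798.7
  A: 0 + 1(49.37) = 49.37
  B: 42.53 (inert)
Total out = 1025 kmol/h; y_D = 798.7 / 1025 = 0.7789.

0.779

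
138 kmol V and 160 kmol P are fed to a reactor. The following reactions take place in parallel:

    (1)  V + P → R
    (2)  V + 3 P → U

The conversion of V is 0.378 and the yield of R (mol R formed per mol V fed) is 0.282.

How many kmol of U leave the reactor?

13.2 kmol

Yield of R: 1ξ₁ / 138 = 0.282 → ξ₁ = 38.92 kmol.
Conversion of V: 1ξ₁ + 1ξ₂ = 0.378 × 138 = 52.16 → ξ₂ = 13.25 kmol.
Outlet amounts (n = n₀ + Σ ν·ξ):
  V: 138 − 1(38.92) − 1(13.25) = 85.84
  P: 160 − 1(38.92) − 3(13.25) = 81.34
  R: 0 + 1(38.92) = 38.92
  U: 0 + 1(13.25) = 13.25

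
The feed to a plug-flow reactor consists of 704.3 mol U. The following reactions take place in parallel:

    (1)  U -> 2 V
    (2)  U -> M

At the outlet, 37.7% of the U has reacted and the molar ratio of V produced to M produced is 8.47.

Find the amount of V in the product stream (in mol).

Conversion of U: U consumed = 0.377 × 704.3 = 265.5 mol = 1ξ₁ + 1ξ₂.
Selectivity: 2ξ₁ / (1ξ₂) = 8.47 → ξ₁ = 4.235 ξ₂.
Substitute: (1·4.235 + 1) ξ₂ = 265.5 → ξ₂ = 50.72 mol, ξ₁ = 214.8 mol.
Outlet amounts (n = n₀ + Σ ν·ξ):
  U: 704.3 − 1(214.8) − 1(50.72) = 438.8
  V: 0 + 2(214.8) = 429.6
  M: 0 + 1(50.72) = 50.72

430 mol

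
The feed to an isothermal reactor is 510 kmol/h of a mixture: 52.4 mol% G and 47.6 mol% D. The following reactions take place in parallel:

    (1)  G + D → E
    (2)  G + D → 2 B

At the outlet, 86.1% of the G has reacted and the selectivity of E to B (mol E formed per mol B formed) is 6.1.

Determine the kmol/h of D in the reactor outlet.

12.7 kmol/h

Conversion of G: G consumed = 0.861 × 267.2 = 230.1 kmol/h = 1ξ₁ + 1ξ₂.
Selectivity: 1ξ₁ / (2ξ₂) = 6.1 → ξ₁ = 12.2 ξ₂.
Substitute: (1·12.2 + 1) ξ₂ = 230.1 → ξ₂ = 17.43 kmol/h, ξ₁ = 212.7 kmol/h.
Outlet amounts (n = n₀ + Σ ν·ξ):
  G: 267.2 − 1(212.7) − 1(17.43) = 37.15
  D: 242.8 − 1(212.7) − 1(17.43) = 12.67
  E: 0 + 1(212.7) = 212.7
  B: 0 + 2(17.43) = 34.86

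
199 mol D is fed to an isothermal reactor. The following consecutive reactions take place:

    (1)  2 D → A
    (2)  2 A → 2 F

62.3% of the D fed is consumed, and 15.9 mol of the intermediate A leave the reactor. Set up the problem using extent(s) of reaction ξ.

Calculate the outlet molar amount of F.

46.1 mol

Conversion of D: D consumed = 2ξ₁ = 0.623 × 199 → ξ₁ = 61.99 mol.
A balance: n_A = 0 + 1ξ₁ − 2ξ₂ = 15.9 → ξ₂ = (1·61.99 − 15.9)/2 = 23.04 mol.
Outlet amounts (n = n₀ + Σ ν·ξ):
  D: 199 − 2(61.99) = 75.02
  A: 0 + 1(61.99) − 2(23.04) = 15.9
  F: 0 + 2(23.04) = 46.09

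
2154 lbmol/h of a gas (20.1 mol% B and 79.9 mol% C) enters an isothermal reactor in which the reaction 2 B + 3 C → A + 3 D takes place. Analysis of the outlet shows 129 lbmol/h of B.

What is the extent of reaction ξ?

For B: n = n₀ − 2ξ → 129 = 433 − 2ξ, giving ξ = 152 lbmol/h.
Outlet amounts (n = n₀ + ν ξ):
  B: 433 − 2(152) = 129
  C: 1721 − 3(152) = 1265
  A: 0 + 1(152) = 152
  D: 0 + 3(152) = 455.9

ξ = 152 lbmol/h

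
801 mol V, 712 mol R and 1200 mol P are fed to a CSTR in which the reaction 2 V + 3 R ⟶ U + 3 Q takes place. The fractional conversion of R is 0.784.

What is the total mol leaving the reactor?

2530 mol

R reacted = 0.784 × 712 = 558.2 mol; ν_R = −3, so ξ = 558.2/3 = 186.1 mol.
Outlet amounts (n = n₀ + ν ξ):
  V: 801 − 2(186.1) = 428.9
  R: 712 − 3(186.1) = 153.8
  U: 0 + 1(186.1) = 186.1
  Q: 0 + 3(186.1) = 558.2
  P: 1200 (inert)
Total out = 428.9 + 153.8 + 186.1 + 558.2 + 1200 = 2527 mol.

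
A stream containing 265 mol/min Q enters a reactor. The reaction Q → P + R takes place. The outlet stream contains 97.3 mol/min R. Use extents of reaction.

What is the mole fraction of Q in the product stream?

0.463

For R: n = n₀ + 1ξ → 97.3 = 0 + 1ξ, giving ξ = 97.3 mol/min.
Outlet amounts (n = n₀ + ν ξ):
  Q: 265 − 1(97.3) = 167.7
  P: 0 + 1(97.3) = 97.3
  R: 0 + 1(97.3) = 97.3
Total out = 362.3 mol/min; y_Q = 167.7 / 362.3 = 0.4629.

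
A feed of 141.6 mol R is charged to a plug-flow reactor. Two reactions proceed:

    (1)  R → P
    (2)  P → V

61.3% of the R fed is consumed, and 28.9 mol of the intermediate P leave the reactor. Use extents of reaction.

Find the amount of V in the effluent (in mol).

Conversion of R: R consumed = 1ξ₁ = 0.613 × 141.6 → ξ₁ = 86.8 mol.
P balance: n_P = 0 + 1ξ₁ − 1ξ₂ = 28.9 → ξ₂ = (1·86.8 − 28.9)/1 = 57.9 mol.
Outlet amounts (n = n₀ + Σ ν·ξ):
  R: 141.6 − 1(86.8) = 54.8
  P: 0 + 1(86.8) − 1(57.9) = 28.9
  V: 0 + 1(57.9) = 57.9

57.9 mol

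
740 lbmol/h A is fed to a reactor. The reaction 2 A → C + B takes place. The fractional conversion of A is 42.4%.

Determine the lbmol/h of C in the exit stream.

157 lbmol/h

A reacted = 0.424 × 740 = 313.8 lbmol/h; ν_A = −2, so ξ = 313.8/2 = 156.9 lbmol/h.
Outlet amounts (n = n₀ + ν ξ):
  A: 740 − 2(156.9) = 426.2
  C: 0 + 1(156.9) = 156.9
  B: 0 + 1(156.9) = 156.9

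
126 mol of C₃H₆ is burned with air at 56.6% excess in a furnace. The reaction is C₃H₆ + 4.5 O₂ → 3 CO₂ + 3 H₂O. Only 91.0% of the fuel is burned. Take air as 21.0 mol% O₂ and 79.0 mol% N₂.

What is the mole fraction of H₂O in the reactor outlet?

Stoichiometric O₂ = 4.5 × 126 = 567 mol; O₂ fed = 567 × 1.566 = 887.9 mol.
N₂ fed = 887.9 × 79/21 = 3340 mol.
Fuel reacted = 0.91 × 126 → ξ = 114.7 mol.
Outlet (n = n₀ + ν ξ):
  C₃H₆: 126 − 1(114.7) = 11.34
  O₂: 887.9 − 4.5(114.7) = 372
  N₂: 3340 (inert)
  CO₂: 0 + 3(114.7) = 344
  H₂O: 0 + 3(114.7) = 344
Total out = 4412 mol; y_H₂O = 344 / 4412 = 0.07797.

0.078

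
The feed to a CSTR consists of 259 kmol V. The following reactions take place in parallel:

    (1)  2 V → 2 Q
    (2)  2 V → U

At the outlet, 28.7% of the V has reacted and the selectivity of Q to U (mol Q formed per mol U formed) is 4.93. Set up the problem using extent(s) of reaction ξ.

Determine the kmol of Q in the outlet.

Conversion of V: V consumed = 0.287 × 259 = 74.33 kmol = 2ξ₁ + 2ξ₂.
Selectivity: 2ξ₁ / (1ξ₂) = 4.93 → ξ₁ = 2.465 ξ₂.
Substitute: (2·2.465 + 2) ξ₂ = 74.33 → ξ₂ = 10.73 kmol, ξ₁ = 26.44 kmol.
Outlet amounts (n = n₀ + Σ ν·ξ):
  V: 259 − 2(26.44) − 2(10.73) = 184.7
  Q: 0 + 2(26.44) = 52.88
  U: 0 + 1(10.73) = 10.73

52.9 kmol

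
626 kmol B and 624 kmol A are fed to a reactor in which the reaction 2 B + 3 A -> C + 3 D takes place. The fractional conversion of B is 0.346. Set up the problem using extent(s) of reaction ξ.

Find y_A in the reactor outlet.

0.262

B reacted = 0.346 × 626 = 216.6 kmol; ν_B = −2, so ξ = 216.6/2 = 108.3 kmol.
Outlet amounts (n = n₀ + ν ξ):
  B: 626 − 2(108.3) = 409.4
  A: 624 − 3(108.3) = 299.1
  C: 0 + 1(108.3) = 108.3
  D: 0 + 3(108.3) = 324.9
Total out = 1142 kmol; y_A = 299.1 / 1142 = 0.262.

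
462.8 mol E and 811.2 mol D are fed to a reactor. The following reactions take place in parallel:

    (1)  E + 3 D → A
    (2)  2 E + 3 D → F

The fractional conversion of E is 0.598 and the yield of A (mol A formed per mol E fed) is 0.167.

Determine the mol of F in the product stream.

99.7 mol

Yield of A: 1ξ₁ / 462.8 = 0.167 → ξ₁ = 77.29 mol.
Conversion of E: 1ξ₁ + 2ξ₂ = 0.598 × 462.8 = 276.8 → ξ₂ = 99.73 mol.
Outlet amounts (n = n₀ + Σ ν·ξ):
  E: 462.8 − 1(77.29) − 2(99.73) = 186
  D: 811.2 − 3(77.29) − 3(99.73) = 280.1
  A: 0 + 1(77.29) = 77.29
  F: 0 + 1(99.73) = 99.73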